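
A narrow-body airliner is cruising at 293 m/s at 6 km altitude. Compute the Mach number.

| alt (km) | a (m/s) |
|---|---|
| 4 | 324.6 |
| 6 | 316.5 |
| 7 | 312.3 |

M = 0.926

At 6 km, from the table: a = 316.5 m/s.
M = v/a = 293 / 316.5 = 0.926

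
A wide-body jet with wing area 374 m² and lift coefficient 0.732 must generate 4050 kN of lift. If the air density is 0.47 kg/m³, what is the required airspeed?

L = ½ρv²S·CL ⇒ v = √(2L/(ρ·S·CL))
v = √(2 × 4.05×10^6 / (0.47 × 374 × 0.732)) = √62950 = 251 m/s

v = 251 m/s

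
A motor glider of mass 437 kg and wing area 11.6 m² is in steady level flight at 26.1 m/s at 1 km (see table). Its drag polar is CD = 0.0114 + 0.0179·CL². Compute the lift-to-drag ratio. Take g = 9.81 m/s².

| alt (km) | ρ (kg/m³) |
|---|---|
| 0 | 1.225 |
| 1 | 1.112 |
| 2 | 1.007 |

L/D = 34.3

At 1 km, from the table: ρ = 1.112 kg/m³.
Level flight ⇒ L = W = m·g = 437 × 9.81 = 4287 N.
Dynamic pressure q = 0.5 × 1.112 × 26.1² = 378.8 Pa.
CL = 2W/(ρv²S) = 2×4287/(1.112×26.1²×11.6) = 0.9757.
CD = 0.0114 + 0.0179 × 0.9757² = 0.02844.
L/D = CL/CD = 0.9757 / 0.02844 = 34.3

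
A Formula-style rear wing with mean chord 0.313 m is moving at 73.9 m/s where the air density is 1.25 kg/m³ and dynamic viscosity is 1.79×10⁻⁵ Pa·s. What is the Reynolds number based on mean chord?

Re = 1.62×10^6

Re = ρ·v·c/μ = 1.25 × 73.9 × 0.313 / (1.79×10⁻⁵) = 1.62×10^6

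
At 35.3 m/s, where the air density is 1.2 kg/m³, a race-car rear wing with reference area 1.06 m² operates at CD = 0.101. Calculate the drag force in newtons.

Dynamic pressure q = ½ρv² = ½ × 1.2 × 35.3² = 747.7 Pa.
D = q·S·CD = 747.7 × 1.06 × 0.101 = 80 N

D = 80 N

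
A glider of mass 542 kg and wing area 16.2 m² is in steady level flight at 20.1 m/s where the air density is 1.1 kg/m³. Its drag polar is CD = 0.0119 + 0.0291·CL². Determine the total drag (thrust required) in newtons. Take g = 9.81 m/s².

D = 271 N

Level flight ⇒ L = W = m·g = 542 × 9.81 = 5317 N.
q = ½ρv² = ½ × 1.1 × 20.1² = 222.2 Pa.
CL = W/(q·S) = 5317 / (222.2 × 16.2) = 1.477.
CD = 0.0119 + 0.0291 × 1.477² = 0.07539.
D = q·S·CD = 222.2 × 16.2 × 0.07539 = 271.4 N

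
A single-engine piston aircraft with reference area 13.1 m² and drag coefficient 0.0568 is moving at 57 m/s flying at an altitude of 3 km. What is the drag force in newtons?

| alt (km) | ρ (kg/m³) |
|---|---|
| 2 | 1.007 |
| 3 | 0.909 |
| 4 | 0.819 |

At 3 km, from the table: ρ = 0.909 kg/m³.
D = ½ρv²S·CD = ½ × 0.909 × 57² × 13.1 × 0.0568 = 1100 N

D = 1100 N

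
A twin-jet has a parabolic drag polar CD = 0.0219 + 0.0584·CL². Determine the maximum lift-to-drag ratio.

(L/D)max = 14

For CD = CD0 + K·CL², (L/D)max occurs at CL* = √(CD0/K) and equals 1/(2√(K·CD0)).
(L/D)max = 1/(2√(0.0584 × 0.0219)) = 1/(2 × 0.03576) = 14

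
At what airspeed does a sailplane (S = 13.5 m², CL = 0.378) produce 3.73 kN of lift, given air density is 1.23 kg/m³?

L = ½ρv²S·CL ⇒ v = √(2L/(ρ·S·CL))
v = √(2 × 3730 / (1.23 × 13.5 × 0.378)) = √1189 = 34.5 m/s

v = 34.5 m/s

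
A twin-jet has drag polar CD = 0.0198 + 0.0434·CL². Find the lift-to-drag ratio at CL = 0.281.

L/D = 12.1

CD = 0.0198 + 0.0434 × 0.281² = 0.02323
L/D = CL/CD = 0.281 / 0.02323 = 12.1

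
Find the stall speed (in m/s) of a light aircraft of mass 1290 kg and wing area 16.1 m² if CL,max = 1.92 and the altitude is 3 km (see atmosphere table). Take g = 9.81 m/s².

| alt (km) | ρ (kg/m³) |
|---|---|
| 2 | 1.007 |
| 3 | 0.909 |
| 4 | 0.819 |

At 3 km, from the table: ρ = 0.909 kg/m³.
Stall occurs when L = W at CL,max. W = mg = 1290 × 9.81 = 12650 N.
From L = ½ρV²S·CL,max = W: V_stall = √(2W/(ρSCL,max)) = √(2·12650/(0.909·16.1·1.92))
V_stall = √900.7 = 30 m/s

V_stall = 30 m/s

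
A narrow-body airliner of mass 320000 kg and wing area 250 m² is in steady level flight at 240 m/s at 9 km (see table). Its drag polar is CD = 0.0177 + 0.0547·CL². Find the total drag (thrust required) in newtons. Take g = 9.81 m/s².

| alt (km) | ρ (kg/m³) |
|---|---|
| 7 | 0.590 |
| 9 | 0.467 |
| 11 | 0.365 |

At 9 km, from the table: ρ = 0.467 kg/m³.
Weight W = mg = 320000 × 9.81 = 3.1392×10^6 N; in level flight L = W.
q = ½ρv² = ½ × 0.467 × 240² = 13450 Pa.
Required CL = L/(qS) = 3.1392×10^6/(13450·250) = 0.9336.
CD = 0.0177 + 0.0547 × 0.9336² = 0.06538.
D = q·S·CD = 13450 × 250 × 0.06538 = 2.198×10^5 N

D = 2.2×10^5 N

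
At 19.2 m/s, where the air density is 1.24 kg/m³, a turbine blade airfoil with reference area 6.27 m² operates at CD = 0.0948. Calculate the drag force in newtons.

Dynamic pressure q = ½ρv² = ½ × 1.24 × 19.2² = 228.6 Pa.
D = q·S·CD = 228.6 × 6.27 × 0.0948 = 136 N

D = 136 N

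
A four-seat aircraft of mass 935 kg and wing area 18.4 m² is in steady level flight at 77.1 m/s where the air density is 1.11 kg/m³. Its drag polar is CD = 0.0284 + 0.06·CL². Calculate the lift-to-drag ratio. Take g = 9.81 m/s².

L/D = 5.08

Weight W = mg = 935 × 9.81 = 9172.4 N; in level flight L = W.
q = ½ρv² = ½ × 1.11 × 77.1² = 3299 Pa.
CL = W/(q·S) = 9172.4 / (3299 × 18.4) = 0.1511.
CD = 0.0284 + 0.06 × 0.1511² = 0.02977.
L/D = CL/CD = 0.1511 / 0.02977 = 5.08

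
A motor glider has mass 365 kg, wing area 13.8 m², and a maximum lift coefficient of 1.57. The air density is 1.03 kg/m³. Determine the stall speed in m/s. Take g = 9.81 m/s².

Stall occurs when L = W at CL,max. W = mg = 365 × 9.81 = 3581 N.
V_stall = √(2W/(ρ·S·CL,max)) = √(2 × 3581 / (1.03 × 13.8 × 1.57))
V_stall = √320.9 = 17.9 m/s

V_stall = 17.9 m/s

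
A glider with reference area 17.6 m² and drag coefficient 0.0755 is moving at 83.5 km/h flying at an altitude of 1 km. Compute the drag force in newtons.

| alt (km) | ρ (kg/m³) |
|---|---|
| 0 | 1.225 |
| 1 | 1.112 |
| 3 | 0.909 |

At 1 km, from the table: ρ = 1.112 kg/m³.
Convert speed: v = 83.5 km/h ÷ 3.6 = 23.19 m/s.
Dynamic pressure q = ½ρv² = ½ × 1.112 × 23.19² = 299.1 Pa.
D = q·S·CD = 299.1 × 17.6 × 0.0755 = 397 N

D = 397 N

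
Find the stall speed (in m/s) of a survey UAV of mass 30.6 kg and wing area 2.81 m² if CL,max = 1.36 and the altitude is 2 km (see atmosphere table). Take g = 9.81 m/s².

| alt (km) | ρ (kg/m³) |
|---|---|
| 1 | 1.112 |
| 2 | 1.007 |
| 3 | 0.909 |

V_stall = 12.5 m/s

At 2 km, from the table: ρ = 1.007 kg/m³.
Stall occurs when L = W at CL,max. W = mg = 30.6 × 9.81 = 300.2 N.
From L = ½ρV²S·CL,max = W: V_stall = √(2W/(ρSCL,max)) = √(2·300.2/(1.007·2.81·1.36))
V_stall = √156 = 12.5 m/s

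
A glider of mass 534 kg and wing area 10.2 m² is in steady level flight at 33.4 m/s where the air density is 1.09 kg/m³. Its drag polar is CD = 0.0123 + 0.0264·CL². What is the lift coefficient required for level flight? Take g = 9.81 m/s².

In steady level flight, lift balances weight: W = mg = 534 × 9.81 = 5238.5 N.
Dynamic pressure q = 0.5 × 1.09 × 33.4² = 608 Pa.
CL = W/(q·S) = 5238.5 / (608 × 10.2) = 0.8447.

CL = 0.845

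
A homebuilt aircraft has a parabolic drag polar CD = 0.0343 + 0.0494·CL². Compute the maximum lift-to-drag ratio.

(L/D)max = 12.1

For CD = CD0 + K·CL², (L/D)max occurs at CL* = √(CD0/K) and equals 1/(2√(K·CD0)).
(L/D)max = 1/(2√(0.0494 × 0.0343)) = 1/(2 × 0.04116) = 12.1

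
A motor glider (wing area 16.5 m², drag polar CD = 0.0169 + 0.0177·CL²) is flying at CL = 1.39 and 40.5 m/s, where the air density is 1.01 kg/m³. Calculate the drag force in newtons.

CD = 0.0169 + 0.0177 × 1.39² = 0.0511
D = ½ρv²S·CD = ½ × 1.01 × 40.5² × 16.5 × 0.0511 = 698 N

D = 698 N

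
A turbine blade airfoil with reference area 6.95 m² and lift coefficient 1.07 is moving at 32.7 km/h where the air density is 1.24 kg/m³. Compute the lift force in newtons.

Convert speed: v = 32.7 km/h ÷ 3.6 = 9.083 m/s.
Dynamic pressure q = ½ρv² = ½ × 1.24 × 9.083² = 51.15 Pa.
L = q·S·CL = 51.15 × 6.95 × 1.07 = 380 N

L = 380 N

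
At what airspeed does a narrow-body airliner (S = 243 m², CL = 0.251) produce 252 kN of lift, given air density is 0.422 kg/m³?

L = ½ρv²S·CL ⇒ v = √(2L/(ρ·S·CL))
v = √(2 × 2.52×10^5 / (0.422 × 243 × 0.251)) = √19580 = 140 m/s

v = 140 m/s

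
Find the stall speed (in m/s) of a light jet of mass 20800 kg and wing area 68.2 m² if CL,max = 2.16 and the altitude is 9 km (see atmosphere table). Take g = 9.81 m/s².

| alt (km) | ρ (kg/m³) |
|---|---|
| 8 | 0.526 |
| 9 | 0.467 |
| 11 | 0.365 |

At 9 km, from the table: ρ = 0.467 kg/m³.
Weight W = mg = 20800 × 9.81 = 2.04×10^5 N.
V_stall = √(2W/(ρ·S·CL,max)) = √(2 × 2.04×10^5 / (0.467 × 68.2 × 2.16))
V_stall = √5932 = 77 m/s

V_stall = 77 m/s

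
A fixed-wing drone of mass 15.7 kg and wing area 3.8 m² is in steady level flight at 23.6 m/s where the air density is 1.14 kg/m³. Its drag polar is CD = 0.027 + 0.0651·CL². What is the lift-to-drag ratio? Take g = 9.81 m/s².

In steady level flight, lift balances weight: W = mg = 15.7 × 9.81 = 154.02 N.
Dynamic pressure q = 0.5 × 1.14 × 23.6² = 317.5 Pa.
Required CL = L/(qS) = 154.02/(317.5·3.8) = 0.1277.
CD = 0.027 + 0.0651 × 0.1277² = 0.02806.
L/D = CL/CD = 0.1277 / 0.02806 = 4.55

L/D = 4.55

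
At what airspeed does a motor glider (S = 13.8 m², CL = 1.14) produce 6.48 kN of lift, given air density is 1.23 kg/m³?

L = ½ρv²S·CL ⇒ v = √(2L/(ρ·S·CL))
v = √(2 × 6480 / (1.23 × 13.8 × 1.14)) = √669.8 = 25.9 m/s

v = 25.9 m/s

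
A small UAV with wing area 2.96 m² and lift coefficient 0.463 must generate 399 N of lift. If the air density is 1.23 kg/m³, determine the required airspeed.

v = 21.8 m/s

L = ½ρv²S·CL ⇒ v = √(2L/(ρ·S·CL))
v = √(2 × 399 / (1.23 × 2.96 × 0.463)) = √473.4 = 21.8 m/s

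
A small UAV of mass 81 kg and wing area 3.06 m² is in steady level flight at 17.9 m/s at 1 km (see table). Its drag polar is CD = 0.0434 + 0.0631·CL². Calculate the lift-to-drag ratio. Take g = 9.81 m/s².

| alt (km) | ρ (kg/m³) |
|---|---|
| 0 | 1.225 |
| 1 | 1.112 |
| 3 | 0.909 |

At 1 km, from the table: ρ = 1.112 kg/m³.
In steady level flight, lift balances weight: W = mg = 81 × 9.81 = 794.61 N.
q = ½ρv² = ½ × 1.112 × 17.9² = 178.1 Pa.
CL = W/(q·S) = 794.61 / (178.1 × 3.06) = 1.458.
CD = 0.0434 + 0.0631 × 1.458² = 0.1775.
L/D = CL/CD = 1.458 / 0.1775 = 8.21

L/D = 8.21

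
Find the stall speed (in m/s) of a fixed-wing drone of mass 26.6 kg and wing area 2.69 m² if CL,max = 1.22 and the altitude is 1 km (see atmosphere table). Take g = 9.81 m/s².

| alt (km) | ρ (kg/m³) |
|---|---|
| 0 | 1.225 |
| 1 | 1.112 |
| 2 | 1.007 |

V_stall = 12 m/s

At 1 km, from the table: ρ = 1.112 kg/m³.
At stall, lift equals weight: L = W = m·g = 26.6 × 9.81 = 260.9 N.
V_stall = √(2W/(ρ·S·CL,max)) = √(2 × 260.9 / (1.112 × 2.69 × 1.22))
V_stall = √143 = 12 m/s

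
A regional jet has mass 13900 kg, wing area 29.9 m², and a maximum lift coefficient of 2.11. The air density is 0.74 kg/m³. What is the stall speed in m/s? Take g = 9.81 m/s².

V_stall = 76.4 m/s

Weight W = mg = 13900 × 9.81 = 1.364×10^5 N.
From L = ½ρV²S·CL,max = W: V_stall = √(2W/(ρSCL,max)) = √(2·1.364×10^5/(0.74·29.9·2.11))
V_stall = √5842 = 76.4 m/s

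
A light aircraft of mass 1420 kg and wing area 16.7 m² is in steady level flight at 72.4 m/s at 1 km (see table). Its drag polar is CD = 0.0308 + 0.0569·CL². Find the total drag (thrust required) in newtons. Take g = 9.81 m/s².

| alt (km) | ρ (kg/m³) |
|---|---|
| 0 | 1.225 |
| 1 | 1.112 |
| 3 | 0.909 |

D = 1730 N

At 1 km, from the table: ρ = 1.112 kg/m³.
In steady level flight, lift balances weight: W = mg = 1420 × 9.81 = 13930 N.
Dynamic pressure q = 0.5 × 1.112 × 72.4² = 2914 Pa.
CL = 2W/(ρv²S) = 2×13930/(1.112×72.4²×16.7) = 0.2862.
CD = 0.0308 + 0.0569 × 0.2862² = 0.03546.
D = q·S·CD = 2914 × 16.7 × 0.03546 = 1726 N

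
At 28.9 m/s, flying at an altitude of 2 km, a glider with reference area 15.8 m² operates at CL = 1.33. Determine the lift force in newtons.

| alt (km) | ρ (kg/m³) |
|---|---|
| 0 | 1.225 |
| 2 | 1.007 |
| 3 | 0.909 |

L = 8840 N

At 2 km, from the table: ρ = 1.007 kg/m³.
Dynamic pressure q = ½ρv² = ½ × 1.007 × 28.9² = 420.5 Pa.
L = q·S·CL = 420.5 × 15.8 × 1.33 = 8840 N ≈ 8.84 kN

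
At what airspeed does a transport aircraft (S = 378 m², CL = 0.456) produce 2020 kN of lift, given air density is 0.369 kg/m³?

v = 252 m/s

L = ½ρv²S·CL ⇒ v = √(2L/(ρ·S·CL))
v = √(2 × 2.02×10^6 / (0.369 × 378 × 0.456)) = √63520 = 252 m/s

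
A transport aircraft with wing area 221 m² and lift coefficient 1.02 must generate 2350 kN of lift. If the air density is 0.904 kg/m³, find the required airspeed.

v = 152 m/s

L = ½ρv²S·CL ⇒ v = √(2L/(ρ·S·CL))
v = √(2 × 2.35×10^6 / (0.904 × 221 × 1.02)) = √23060 = 152 m/s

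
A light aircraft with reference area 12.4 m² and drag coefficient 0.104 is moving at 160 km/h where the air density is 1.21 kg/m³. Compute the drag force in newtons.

Convert speed: v = 160 km/h ÷ 3.6 = 44.44 m/s.
Dynamic pressure q = ½ρv² = ½ × 1.21 × 44.44² = 1195 Pa.
D = q·S·CD = 1195 × 12.4 × 0.104 = 1540 N

D = 1540 N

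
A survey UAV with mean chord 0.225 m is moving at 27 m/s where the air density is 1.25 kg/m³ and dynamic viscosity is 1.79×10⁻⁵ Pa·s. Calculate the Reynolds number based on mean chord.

Re = ρ·v·c/μ = 1.25 × 27 × 0.225 / (1.79×10⁻⁵) = 4.24×10^5

Re = 4.24×10^5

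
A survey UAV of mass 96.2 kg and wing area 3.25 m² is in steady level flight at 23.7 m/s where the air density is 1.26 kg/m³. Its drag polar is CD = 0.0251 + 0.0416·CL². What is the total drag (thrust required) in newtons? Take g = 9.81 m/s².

Weight W = mg = 96.2 × 9.81 = 943.72 N; in level flight L = W.
q = ½ρv² = ½ × 1.26 × 23.7² = 353.9 Pa.
CL = W/(q·S) = 943.72 / (353.9 × 3.25) = 0.8206.
CD = 0.0251 + 0.0416 × 0.8206² = 0.05311.
D = q·S·CD = 353.9 × 3.25 × 0.05311 = 61.08 N

D = 61.1 N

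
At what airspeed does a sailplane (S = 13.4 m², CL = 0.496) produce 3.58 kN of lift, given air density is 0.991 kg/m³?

L = ½ρv²S·CL ⇒ v = √(2L/(ρ·S·CL))
v = √(2 × 3580 / (0.991 × 13.4 × 0.496)) = √1087 = 33 m/s

v = 33 m/s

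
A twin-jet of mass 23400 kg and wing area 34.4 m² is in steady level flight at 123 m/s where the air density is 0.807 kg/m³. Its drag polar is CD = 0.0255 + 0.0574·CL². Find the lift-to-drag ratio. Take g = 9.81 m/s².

L/D = 11.6

In steady level flight, lift balances weight: W = mg = 23400 × 9.81 = 2.2955×10^5 N.
q = ½ρv² = ½ × 0.807 × 123² = 6105 Pa.
Required CL = L/(qS) = 2.2955×10^5/(6105·34.4) = 1.093.
CD = 0.0255 + 0.0574 × 1.093² = 0.09409.
L/D = CL/CD = 1.093 / 0.09409 = 11.6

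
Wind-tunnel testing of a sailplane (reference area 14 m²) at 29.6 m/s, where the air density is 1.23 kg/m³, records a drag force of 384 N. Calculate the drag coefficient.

From D = ½ρv²S·CD, rearranging gives CD = 2D/(ρv²S).
CD = 2 × 384 / (1.23 × 29.6² × 14) = 0.0509

CD = 0.0509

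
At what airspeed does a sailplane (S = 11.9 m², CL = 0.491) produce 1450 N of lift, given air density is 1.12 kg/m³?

L = ½ρv²S·CL ⇒ v = √(2L/(ρ·S·CL))
v = √(2 × 1450 / (1.12 × 11.9 × 0.491)) = √443.2 = 21.1 m/s

v = 21.1 m/s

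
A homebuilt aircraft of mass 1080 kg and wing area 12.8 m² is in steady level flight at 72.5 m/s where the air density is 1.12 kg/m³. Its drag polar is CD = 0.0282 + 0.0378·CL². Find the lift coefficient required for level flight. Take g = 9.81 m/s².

CL = 0.281

Weight W = mg = 1080 × 9.81 = 10595 N; in level flight L = W.
Dynamic pressure q = 0.5 × 1.12 × 72.5² = 2944 Pa.
CL = W/(q·S) = 10595 / (2944 × 12.8) = 0.2812.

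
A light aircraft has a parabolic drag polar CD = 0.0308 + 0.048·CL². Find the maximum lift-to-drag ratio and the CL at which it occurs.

For CD = CD0 + K·CL², (L/D)max occurs at CL* = √(CD0/K) and equals 1/(2√(K·CD0)).
(L/D)max = 1/(2√(0.048 × 0.0308)) = 1/(2 × 0.03845) = 13
CL* = √(0.0308/0.048) = 0.801

(L/D)max = 13, at CL = 0.801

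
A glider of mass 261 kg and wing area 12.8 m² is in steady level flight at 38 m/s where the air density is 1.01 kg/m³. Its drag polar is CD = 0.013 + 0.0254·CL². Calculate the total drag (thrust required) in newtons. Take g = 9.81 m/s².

In steady level flight, lift balances weight: W = mg = 261 × 9.81 = 2560.4 N.
Dynamic pressure q = 0.5 × 1.01 × 38² = 729.2 Pa.
CL = 2W/(ρv²S) = 2×2560.4/(1.01×38²×12.8) = 0.2743.
CD = 0.013 + 0.0254 × 0.2743² = 0.01491.
D = q·S·CD = 729.2 × 12.8 × 0.01491 = 139.2 N

D = 139 N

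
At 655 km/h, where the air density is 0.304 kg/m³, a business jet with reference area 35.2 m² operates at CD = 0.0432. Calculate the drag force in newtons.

D = 7650 N

Convert speed: v = 655 km/h ÷ 3.6 = 181.9 m/s.
Dynamic pressure q = ½ρv² = ½ × 0.304 × 181.9² = 5032 Pa.
D = q·S·CD = 5032 × 35.2 × 0.0432 = 7650 N ≈ 7.65 kN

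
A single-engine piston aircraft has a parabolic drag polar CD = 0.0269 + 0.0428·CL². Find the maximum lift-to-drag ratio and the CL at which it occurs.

(L/D)max = 14.7, at CL = 0.793

For CD = CD0 + K·CL², (L/D)max occurs at CL* = √(CD0/K) and equals 1/(2√(K·CD0)).
(L/D)max = 1/(2√(0.0428 × 0.0269)) = 1/(2 × 0.03393) = 14.7
CL* = √(0.0269/0.0428) = 0.793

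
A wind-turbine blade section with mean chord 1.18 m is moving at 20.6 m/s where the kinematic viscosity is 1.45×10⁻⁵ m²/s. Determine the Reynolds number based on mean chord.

Re = 1.68×10^6

Re = v·c/ν = 20.6 × 1.18 / (1.45×10⁻⁵) = 1.68×10^6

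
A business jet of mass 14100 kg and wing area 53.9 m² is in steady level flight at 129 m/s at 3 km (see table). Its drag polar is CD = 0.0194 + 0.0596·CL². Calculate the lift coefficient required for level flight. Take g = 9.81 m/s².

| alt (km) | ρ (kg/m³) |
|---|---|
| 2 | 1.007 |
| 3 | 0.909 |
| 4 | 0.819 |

CL = 0.339

At 3 km, from the table: ρ = 0.909 kg/m³.
Weight W = mg = 14100 × 9.81 = 1.3832×10^5 N; in level flight L = W.
q = ½ρv² = ½ × 0.909 × 129² = 7563 Pa.
CL = W/(q·S) = 1.3832×10^5 / (7563 × 53.9) = 0.3393.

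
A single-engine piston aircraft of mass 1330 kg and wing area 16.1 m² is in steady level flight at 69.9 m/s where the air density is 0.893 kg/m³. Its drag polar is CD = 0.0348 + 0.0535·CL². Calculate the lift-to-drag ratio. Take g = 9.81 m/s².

L/D = 8.81

Weight W = mg = 1330 × 9.81 = 13047 N; in level flight L = W.
Dynamic pressure q = 0.5 × 0.893 × 69.9² = 2182 Pa.
CL = 2W/(ρv²S) = 2×13047/(0.893×69.9²×16.1) = 0.3715.
CD = 0.0348 + 0.0535 × 0.3715² = 0.04218.
L/D = CL/CD = 0.3715 / 0.04218 = 8.81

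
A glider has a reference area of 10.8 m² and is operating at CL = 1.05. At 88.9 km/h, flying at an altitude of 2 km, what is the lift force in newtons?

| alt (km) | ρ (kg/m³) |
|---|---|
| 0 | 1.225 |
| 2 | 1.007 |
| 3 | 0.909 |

L = 3480 N

At 2 km, from the table: ρ = 1.007 kg/m³.
Convert speed: v = 88.9 km/h ÷ 3.6 = 24.69 m/s.
Dynamic pressure q = ½ρv² = ½ × 1.007 × 24.69² = 307 Pa.
L = q·S·CL = 307 × 10.8 × 1.05 = 3480 N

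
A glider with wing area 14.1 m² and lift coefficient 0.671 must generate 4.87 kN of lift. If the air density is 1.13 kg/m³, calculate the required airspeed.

L = ½ρv²S·CL ⇒ v = √(2L/(ρ·S·CL))
v = √(2 × 4870 / (1.13 × 14.1 × 0.671)) = √911 = 30.2 m/s

v = 30.2 m/s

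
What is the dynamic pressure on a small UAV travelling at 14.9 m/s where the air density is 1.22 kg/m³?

q = ½ρv² = ½ × 1.22 × 14.9² = 135 Pa

q = 135 Pa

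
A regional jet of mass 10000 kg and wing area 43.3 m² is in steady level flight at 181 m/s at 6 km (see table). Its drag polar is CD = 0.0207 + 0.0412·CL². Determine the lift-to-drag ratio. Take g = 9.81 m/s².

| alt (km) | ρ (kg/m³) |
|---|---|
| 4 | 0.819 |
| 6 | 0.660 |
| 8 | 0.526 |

L/D = 9.31

At 6 km, from the table: ρ = 0.660 kg/m³.
Weight W = mg = 10000 × 9.81 = 98100 N; in level flight L = W.
q = ½ρv² = ½ × 0.66 × 181² = 10810 Pa.
CL = 2W/(ρv²S) = 2×98100/(0.66×181²×43.3) = 0.2096.
CD = 0.0207 + 0.0412 × 0.2096² = 0.02251.
L/D = CL/CD = 0.2096 / 0.02251 = 9.31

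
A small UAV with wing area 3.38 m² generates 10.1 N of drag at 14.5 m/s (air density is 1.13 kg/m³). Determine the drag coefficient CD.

CD = 0.0252

From D = ½ρv²S·CD, rearranging gives CD = 2D/(ρv²S).
CD = 2 × 10.1 / (1.13 × 14.5² × 3.38) = 0.0252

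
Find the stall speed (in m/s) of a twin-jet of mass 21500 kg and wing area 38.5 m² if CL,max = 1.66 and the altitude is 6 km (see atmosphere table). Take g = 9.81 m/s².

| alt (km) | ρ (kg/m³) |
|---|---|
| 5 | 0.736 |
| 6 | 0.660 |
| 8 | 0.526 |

V_stall = 100 m/s

At 6 km, from the table: ρ = 0.660 kg/m³.
Stall occurs when L = W at CL,max. W = mg = 21500 × 9.81 = 2.109×10^5 N.
V_stall = √(2W/(ρ·S·CL,max)) = √(2 × 2.109×10^5 / (0.66 × 38.5 × 1.66))
V_stall = √10000 = 100 m/s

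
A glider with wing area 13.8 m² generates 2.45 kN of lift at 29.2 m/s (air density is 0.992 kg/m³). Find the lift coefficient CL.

CL = 0.42

From L = ½ρv²S·CL, rearranging gives CL = 2L/(ρv²S).
CL = 2 × 2450 / (0.992 × 29.2² × 13.8) = 0.42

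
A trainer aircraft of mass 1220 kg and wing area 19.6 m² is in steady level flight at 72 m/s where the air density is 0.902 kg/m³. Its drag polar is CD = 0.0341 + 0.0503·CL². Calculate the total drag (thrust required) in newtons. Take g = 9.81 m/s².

D = 1720 N

Weight W = mg = 1220 × 9.81 = 11968 N; in level flight L = W.
q = ½ρv² = ½ × 0.902 × 72² = 2338 Pa.
CL = W/(q·S) = 11968 / (2338 × 19.6) = 0.2612.
CD = 0.0341 + 0.0503 × 0.2612² = 0.03753.
D = q·S·CD = 2338 × 19.6 × 0.03753 = 1720 N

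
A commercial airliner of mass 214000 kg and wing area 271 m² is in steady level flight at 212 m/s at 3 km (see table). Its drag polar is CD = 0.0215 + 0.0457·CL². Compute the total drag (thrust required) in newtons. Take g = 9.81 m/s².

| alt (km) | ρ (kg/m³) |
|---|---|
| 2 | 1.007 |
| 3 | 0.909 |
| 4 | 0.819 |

At 3 km, from the table: ρ = 0.909 kg/m³.
In steady level flight, lift balances weight: W = mg = 214000 × 9.81 = 2.0993×10^6 N.
q = ½ρv² = ½ × 0.909 × 212² = 20430 Pa.
CL = W/(q·S) = 2.0993×10^6 / (20430 × 271) = 0.3792.
CD = 0.0215 + 0.0457 × 0.3792² = 0.02807.
D = q·S·CD = 20430 × 271 × 0.02807 = 1.554×10^5 N

D = 1.55×10^5 N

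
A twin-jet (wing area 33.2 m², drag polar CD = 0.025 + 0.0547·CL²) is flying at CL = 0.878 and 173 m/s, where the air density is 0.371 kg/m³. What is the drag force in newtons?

D = 12400 N

CD = 0.025 + 0.0547 × 0.878² = 0.06717
D = ½ρv²S·CD = ½ × 0.371 × 173² × 33.2 × 0.06717 = 12400 N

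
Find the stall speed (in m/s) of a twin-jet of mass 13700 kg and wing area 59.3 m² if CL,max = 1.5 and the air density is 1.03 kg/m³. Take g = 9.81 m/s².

Stall occurs when L = W at CL,max. W = mg = 13700 × 9.81 = 1.344×10^5 N.
From L = ½ρV²S·CL,max = W: V_stall = √(2W/(ρSCL,max)) = √(2·1.344×10^5/(1.03·59.3·1.5))
V_stall = √2934 = 54.2 m/s

V_stall = 54.2 m/s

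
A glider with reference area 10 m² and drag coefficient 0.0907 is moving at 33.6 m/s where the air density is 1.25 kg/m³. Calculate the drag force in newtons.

D = ½ρv²S·CD = ½ × 1.25 × 33.6² × 10 × 0.0907 = 640 N

D = 640 N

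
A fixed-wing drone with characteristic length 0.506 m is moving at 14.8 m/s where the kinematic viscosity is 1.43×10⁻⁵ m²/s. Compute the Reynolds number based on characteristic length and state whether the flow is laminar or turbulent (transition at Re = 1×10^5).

Re = 5.24×10^5 (turbulent)

Re = v·c/ν = 14.8 × 0.506 / (1.43×10⁻⁵) = 5.24×10^5
Since 5.24×10^5 > 1×10^5, the flow is turbulent.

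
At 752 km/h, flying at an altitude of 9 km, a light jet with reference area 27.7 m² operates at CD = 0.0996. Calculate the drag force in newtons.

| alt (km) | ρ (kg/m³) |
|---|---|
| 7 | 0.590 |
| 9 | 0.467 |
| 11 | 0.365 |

At 9 km, from the table: ρ = 0.467 kg/m³.
Convert speed: v = 752 km/h ÷ 3.6 = 208.9 m/s.
D = ½ρv²S·CD = ½ × 0.467 × 208.9² × 27.7 × 0.0996 = 28100 N ≈ 28.1 kN

D = 28100 N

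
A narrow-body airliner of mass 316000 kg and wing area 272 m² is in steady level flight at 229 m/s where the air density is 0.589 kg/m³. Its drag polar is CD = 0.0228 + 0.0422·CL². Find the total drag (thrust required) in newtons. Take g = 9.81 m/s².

D = 1.92×10^5 N

Weight W = mg = 316000 × 9.81 = 3.1×10^6 N; in level flight L = W.
q = ½ρv² = ½ × 0.589 × 229² = 15440 Pa.
CL = 2W/(ρv²S) = 2×3.1×10^6/(0.589×229²×272) = 0.738.
CD = 0.0228 + 0.0422 × 0.738² = 0.04578.
D = q·S·CD = 15440 × 272 × 0.04578 = 1.923×10^5 N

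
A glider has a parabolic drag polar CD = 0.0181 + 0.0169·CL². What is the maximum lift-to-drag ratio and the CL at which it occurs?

(L/D)max = 28.6, at CL = 1.03

For CD = CD0 + K·CL², (L/D)max occurs at CL* = √(CD0/K) and equals 1/(2√(K·CD0)).
(L/D)max = 1/(2√(0.0169 × 0.0181)) = 1/(2 × 0.01749) = 28.6
CL* = √(0.0181/0.0169) = 1.03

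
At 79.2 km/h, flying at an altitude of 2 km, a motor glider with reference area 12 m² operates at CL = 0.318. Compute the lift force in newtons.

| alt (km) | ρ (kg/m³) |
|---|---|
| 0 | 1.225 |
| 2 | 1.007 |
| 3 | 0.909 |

At 2 km, from the table: ρ = 1.007 kg/m³.
Convert speed: v = 79.2 km/h ÷ 3.6 = 22 m/s.
L = ½ρv²S·CL = ½ × 1.007 × 22² × 12 × 0.318 = 930 N

L = 930 N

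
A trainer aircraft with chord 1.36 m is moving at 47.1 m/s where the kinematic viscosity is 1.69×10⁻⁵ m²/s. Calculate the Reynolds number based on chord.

Re = 3.79×10^6

Re = v·c/ν = 47.1 × 1.36 / (1.69×10⁻⁵) = 3.79×10^6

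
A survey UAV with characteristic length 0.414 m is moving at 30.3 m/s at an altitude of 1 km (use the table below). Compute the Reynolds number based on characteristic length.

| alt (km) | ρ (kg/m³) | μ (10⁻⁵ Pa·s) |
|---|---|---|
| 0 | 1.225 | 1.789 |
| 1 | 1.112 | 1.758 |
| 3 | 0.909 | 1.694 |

At 1 km, from the table: ρ = 1.112 kg/m³, μ = 1.758×10⁻⁵ Pa·s.
Re = ρ·v·c/μ = 1.112 × 30.3 × 0.414 / (1.758×10⁻⁵) = 7.93×10^5

Re = 7.93×10^5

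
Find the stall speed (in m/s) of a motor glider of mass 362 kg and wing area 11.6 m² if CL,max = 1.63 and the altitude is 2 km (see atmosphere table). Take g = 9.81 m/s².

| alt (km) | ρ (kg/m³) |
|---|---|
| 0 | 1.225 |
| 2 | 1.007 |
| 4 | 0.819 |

At 2 km, from the table: ρ = 1.007 kg/m³.
Weight W = mg = 362 × 9.81 = 3551 N.
From L = ½ρV²S·CL,max = W: V_stall = √(2W/(ρSCL,max)) = √(2·3551/(1.007·11.6·1.63))
V_stall = √373 = 19.3 m/s

V_stall = 19.3 m/s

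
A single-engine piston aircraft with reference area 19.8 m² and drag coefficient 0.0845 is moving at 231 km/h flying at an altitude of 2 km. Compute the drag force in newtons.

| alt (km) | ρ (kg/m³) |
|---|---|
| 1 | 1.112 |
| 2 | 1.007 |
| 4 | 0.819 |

At 2 km, from the table: ρ = 1.007 kg/m³.
Convert speed: v = 231 km/h ÷ 3.6 = 64.17 m/s.
Dynamic pressure q = ½ρv² = ½ × 1.007 × 64.17² = 2073 Pa.
D = q·S·CD = 2073 × 19.8 × 0.0845 = 3470 N

D = 3470 N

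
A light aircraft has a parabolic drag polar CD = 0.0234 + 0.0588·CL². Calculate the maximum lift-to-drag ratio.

(L/D)max = 13.5

For CD = CD0 + K·CL², (L/D)max occurs at CL* = √(CD0/K) and equals 1/(2√(K·CD0)).
(L/D)max = 1/(2√(0.0588 × 0.0234)) = 1/(2 × 0.03709) = 13.5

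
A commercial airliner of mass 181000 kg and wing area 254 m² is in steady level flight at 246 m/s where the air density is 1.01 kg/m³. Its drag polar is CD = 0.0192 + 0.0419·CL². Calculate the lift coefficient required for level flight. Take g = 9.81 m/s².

Level flight ⇒ L = W = m·g = 181000 × 9.81 = 1.7756×10^6 N.
Dynamic pressure q = 0.5 × 1.01 × 246² = 30560 Pa.
CL = 2W/(ρv²S) = 2×1.7756×10^6/(1.01×246²×254) = 0.2287.

CL = 0.229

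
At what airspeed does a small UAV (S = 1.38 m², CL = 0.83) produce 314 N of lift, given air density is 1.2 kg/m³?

v = 21.4 m/s

L = ½ρv²S·CL ⇒ v = √(2L/(ρ·S·CL))
v = √(2 × 314 / (1.2 × 1.38 × 0.83)) = √456.9 = 21.4 m/s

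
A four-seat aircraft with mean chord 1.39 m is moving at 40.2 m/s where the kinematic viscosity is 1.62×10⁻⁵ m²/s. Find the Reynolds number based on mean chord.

Re = 3.45×10^6

Re = v·c/ν = 40.2 × 1.39 / (1.62×10⁻⁵) = 3.45×10^6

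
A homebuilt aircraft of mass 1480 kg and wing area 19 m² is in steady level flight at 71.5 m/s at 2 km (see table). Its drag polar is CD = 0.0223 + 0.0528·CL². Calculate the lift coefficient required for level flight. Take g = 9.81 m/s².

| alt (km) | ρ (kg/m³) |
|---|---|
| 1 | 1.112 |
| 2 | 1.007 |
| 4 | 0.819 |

CL = 0.297

At 2 km, from the table: ρ = 1.007 kg/m³.
Level flight ⇒ L = W = m·g = 1480 × 9.81 = 14519 N.
q = ½ρv² = ½ × 1.007 × 71.5² = 2574 Pa.
CL = 2W/(ρv²S) = 2×14519/(1.007×71.5²×19) = 0.2969.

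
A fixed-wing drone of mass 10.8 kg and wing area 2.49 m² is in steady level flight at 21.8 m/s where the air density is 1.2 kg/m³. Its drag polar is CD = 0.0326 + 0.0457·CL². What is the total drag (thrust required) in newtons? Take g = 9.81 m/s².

Level flight ⇒ L = W = m·g = 10.8 × 9.81 = 105.95 N.
Dynamic pressure q = 0.5 × 1.2 × 21.8² = 285.1 Pa.
CL = W/(q·S) = 105.95 / (285.1 × 2.49) = 0.1492.
CD = 0.0326 + 0.0457 × 0.1492² = 0.03362.
D = q·S·CD = 285.1 × 2.49 × 0.03362 = 23.87 N

D = 23.9 N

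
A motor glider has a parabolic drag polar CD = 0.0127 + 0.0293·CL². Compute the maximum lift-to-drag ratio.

For CD = CD0 + K·CL², (L/D)max occurs at CL* = √(CD0/K) and equals 1/(2√(K·CD0)).
(L/D)max = 1/(2√(0.0293 × 0.0127)) = 1/(2 × 0.01929) = 25.9

(L/D)max = 25.9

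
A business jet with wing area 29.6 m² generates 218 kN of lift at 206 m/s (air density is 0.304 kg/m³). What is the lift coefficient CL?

CL = 1.14

From L = ½ρv²S·CL, rearranging gives CL = 2L/(ρv²S).
CL = 2 × 2.18×10^5 / (0.304 × 206² × 29.6) = 1.14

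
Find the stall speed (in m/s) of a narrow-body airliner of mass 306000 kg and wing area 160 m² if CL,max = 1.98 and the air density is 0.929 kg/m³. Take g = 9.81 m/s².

V_stall = 143 m/s

At stall, lift equals weight: L = W = m·g = 306000 × 9.81 = 3.002×10^6 N.
V_stall = √(2W/(ρ·S·CL,max)) = √(2 × 3.002×10^6 / (0.929 × 160 × 1.98))
V_stall = √20400 = 143 m/s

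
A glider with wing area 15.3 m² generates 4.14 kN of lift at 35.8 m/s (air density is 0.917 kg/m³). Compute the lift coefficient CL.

CL = 0.46

From L = ½ρv²S·CL, rearranging gives CL = 2L/(ρv²S).
CL = 2 × 4140 / (0.917 × 35.8² × 15.3) = 0.46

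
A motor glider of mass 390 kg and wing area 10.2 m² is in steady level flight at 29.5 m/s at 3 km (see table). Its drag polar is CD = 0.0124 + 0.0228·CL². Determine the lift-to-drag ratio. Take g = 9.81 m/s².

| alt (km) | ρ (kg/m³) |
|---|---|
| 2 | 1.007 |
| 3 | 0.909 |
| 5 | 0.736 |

At 3 km, from the table: ρ = 0.909 kg/m³.
In steady level flight, lift balances weight: W = mg = 390 × 9.81 = 3825.9 N.
Dynamic pressure q = 0.5 × 0.909 × 29.5² = 395.5 Pa.
CL = W/(q·S) = 3825.9 / (395.5 × 10.2) = 0.9483.
CD = 0.0124 + 0.0228 × 0.9483² = 0.0329.
L/D = CL/CD = 0.9483 / 0.0329 = 28.8

L/D = 28.8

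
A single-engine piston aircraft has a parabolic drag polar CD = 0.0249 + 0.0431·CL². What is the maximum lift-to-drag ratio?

For CD = CD0 + K·CL², (L/D)max occurs at CL* = √(CD0/K) and equals 1/(2√(K·CD0)).
(L/D)max = 1/(2√(0.0431 × 0.0249)) = 1/(2 × 0.03276) = 15.3

(L/D)max = 15.3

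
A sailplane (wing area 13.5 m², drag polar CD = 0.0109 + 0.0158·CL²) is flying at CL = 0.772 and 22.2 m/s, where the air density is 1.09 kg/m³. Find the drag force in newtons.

CD = 0.0109 + 0.0158 × 0.772² = 0.02032
D = ½ρv²S·CD = ½ × 1.09 × 22.2² × 13.5 × 0.02032 = 73.7 N

D = 73.7 N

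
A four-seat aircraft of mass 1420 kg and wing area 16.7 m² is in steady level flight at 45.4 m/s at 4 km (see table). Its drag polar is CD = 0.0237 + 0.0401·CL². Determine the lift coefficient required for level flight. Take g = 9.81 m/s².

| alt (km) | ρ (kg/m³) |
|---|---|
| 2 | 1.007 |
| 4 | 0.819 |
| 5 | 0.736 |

At 4 km, from the table: ρ = 0.819 kg/m³.
Weight W = mg = 1420 × 9.81 = 13930 N; in level flight L = W.
q = ½ρv² = ½ × 0.819 × 45.4² = 844 Pa.
Required CL = L/(qS) = 13930/(844·16.7) = 0.9883.

CL = 0.988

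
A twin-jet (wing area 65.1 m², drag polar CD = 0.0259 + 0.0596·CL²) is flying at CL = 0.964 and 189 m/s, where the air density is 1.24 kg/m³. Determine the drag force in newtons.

D = 1.17×10^5 N

CD = 0.0259 + 0.0596 × 0.964² = 0.08129
D = ½ρv²S·CD = ½ × 1.24 × 189² × 65.1 × 0.08129 = 1.17×10^5 N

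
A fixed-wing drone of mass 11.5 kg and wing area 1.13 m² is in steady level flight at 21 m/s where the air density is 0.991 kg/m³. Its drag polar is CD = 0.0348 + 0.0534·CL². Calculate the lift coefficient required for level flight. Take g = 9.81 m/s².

CL = 0.457

Level flight ⇒ L = W = m·g = 11.5 × 9.81 = 112.82 N.
Dynamic pressure q = 0.5 × 0.991 × 21² = 218.5 Pa.
CL = 2W/(ρv²S) = 2×112.82/(0.991×21²×1.13) = 0.4569.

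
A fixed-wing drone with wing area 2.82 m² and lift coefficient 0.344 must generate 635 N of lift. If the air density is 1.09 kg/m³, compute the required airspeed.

L = ½ρv²S·CL ⇒ v = √(2L/(ρ·S·CL))
v = √(2 × 635 / (1.09 × 2.82 × 0.344)) = √1201 = 34.7 m/s

v = 34.7 m/s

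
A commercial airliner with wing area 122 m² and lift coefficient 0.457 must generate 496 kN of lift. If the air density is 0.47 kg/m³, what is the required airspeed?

v = 195 m/s

L = ½ρv²S·CL ⇒ v = √(2L/(ρ·S·CL))
v = √(2 × 4.96×10^5 / (0.47 × 122 × 0.457)) = √37860 = 195 m/s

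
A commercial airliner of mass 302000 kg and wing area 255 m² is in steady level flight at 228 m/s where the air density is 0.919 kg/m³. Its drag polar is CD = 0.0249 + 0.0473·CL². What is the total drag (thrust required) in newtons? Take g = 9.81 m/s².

In steady level flight, lift balances weight: W = mg = 302000 × 9.81 = 2.9626×10^6 N.
q = ½ρv² = ½ × 0.919 × 228² = 23890 Pa.
Required CL = L/(qS) = 2.9626×10^6/(23890·255) = 0.4864.
CD = 0.0249 + 0.0473 × 0.4864² = 0.03609.
D = q·S·CD = 23890 × 255 × 0.03609 = 2.198×10^5 N

D = 2.2×10^5 N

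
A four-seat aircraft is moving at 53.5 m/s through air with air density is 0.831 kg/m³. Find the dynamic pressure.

q = 1190 Pa

q = ½ρv² = ½ × 0.831 × 53.5² = 1190 Pa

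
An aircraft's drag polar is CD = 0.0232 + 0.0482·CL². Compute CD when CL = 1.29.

CD = 0.103

CD = 0.0232 + 0.0482 × 1.29² = 0.0232 + 0.08021 = 0.103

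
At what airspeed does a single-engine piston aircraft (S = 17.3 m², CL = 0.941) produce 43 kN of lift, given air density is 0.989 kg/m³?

L = ½ρv²S·CL ⇒ v = √(2L/(ρ·S·CL))
v = √(2 × 43000 / (0.989 × 17.3 × 0.941)) = √5342 = 73.1 m/s

v = 73.1 m/s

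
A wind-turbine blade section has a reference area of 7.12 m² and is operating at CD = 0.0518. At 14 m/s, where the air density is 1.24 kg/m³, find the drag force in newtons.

Dynamic pressure q = ½ρv² = ½ × 1.24 × 14² = 121.5 Pa.
D = q·S·CD = 121.5 × 7.12 × 0.0518 = 44.8 N

D = 44.8 N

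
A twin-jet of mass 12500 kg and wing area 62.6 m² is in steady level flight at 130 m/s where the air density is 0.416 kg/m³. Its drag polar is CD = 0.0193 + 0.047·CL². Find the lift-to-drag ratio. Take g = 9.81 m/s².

Weight W = mg = 12500 × 9.81 = 1.2262×10^5 N; in level flight L = W.
q = ½ρv² = ½ × 0.416 × 130² = 3515 Pa.
CL = W/(q·S) = 1.2262×10^5 / (3515 × 62.6) = 0.5573.
CD = 0.0193 + 0.047 × 0.5573² = 0.0339.
L/D = CL/CD = 0.5573 / 0.0339 = 16.4

L/D = 16.4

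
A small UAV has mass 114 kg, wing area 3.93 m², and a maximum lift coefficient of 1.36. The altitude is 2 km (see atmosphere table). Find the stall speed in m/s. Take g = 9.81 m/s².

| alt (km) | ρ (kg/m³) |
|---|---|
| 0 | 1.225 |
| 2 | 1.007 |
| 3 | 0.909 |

At 2 km, from the table: ρ = 1.007 kg/m³.
Weight W = mg = 114 × 9.81 = 1118 N.
V_stall = √(2W/(ρ·S·CL,max)) = √(2 × 1118 / (1.007 × 3.93 × 1.36))
V_stall = √415.6 = 20.4 m/s

V_stall = 20.4 m/s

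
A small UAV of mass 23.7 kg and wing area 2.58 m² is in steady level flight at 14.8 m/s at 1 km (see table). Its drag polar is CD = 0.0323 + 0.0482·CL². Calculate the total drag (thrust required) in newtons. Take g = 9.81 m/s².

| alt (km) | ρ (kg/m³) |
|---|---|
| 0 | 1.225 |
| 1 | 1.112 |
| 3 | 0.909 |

At 1 km, from the table: ρ = 1.112 kg/m³.
Level flight ⇒ L = W = m·g = 23.7 × 9.81 = 232.5 N.
Dynamic pressure q = 0.5 × 1.112 × 14.8² = 121.8 Pa.
Required CL = L/(qS) = 232.5/(121.8·2.58) = 0.7399.
CD = 0.0323 + 0.0482 × 0.7399² = 0.05869.
D = q·S·CD = 121.8 × 2.58 × 0.05869 = 18.44 N

D = 18.4 N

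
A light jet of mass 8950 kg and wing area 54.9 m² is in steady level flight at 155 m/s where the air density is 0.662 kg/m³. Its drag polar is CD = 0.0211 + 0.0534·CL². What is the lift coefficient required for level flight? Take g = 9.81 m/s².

CL = 0.201

In steady level flight, lift balances weight: W = mg = 8950 × 9.81 = 87800 N.
Dynamic pressure q = 0.5 × 0.662 × 155² = 7952 Pa.
CL = W/(q·S) = 87800 / (7952 × 54.9) = 0.2011.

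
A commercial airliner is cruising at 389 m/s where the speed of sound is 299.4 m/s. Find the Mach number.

M = 1.3

M = v/a = 389 / 299.4 = 1.3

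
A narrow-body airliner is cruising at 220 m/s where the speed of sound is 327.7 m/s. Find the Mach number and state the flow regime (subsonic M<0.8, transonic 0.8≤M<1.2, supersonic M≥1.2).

M = v/a = 220 / 327.7 = 0.671
M = 0.671 → subsonic.

M = 0.671 (subsonic)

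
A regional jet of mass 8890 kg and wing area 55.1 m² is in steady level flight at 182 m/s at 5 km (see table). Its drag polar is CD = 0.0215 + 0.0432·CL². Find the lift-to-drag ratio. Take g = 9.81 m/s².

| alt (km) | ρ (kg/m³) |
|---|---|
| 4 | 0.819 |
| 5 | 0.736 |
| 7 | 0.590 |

L/D = 5.84

At 5 km, from the table: ρ = 0.736 kg/m³.
In steady level flight, lift balances weight: W = mg = 8890 × 9.81 = 87211 N.
q = ½ρv² = ½ × 0.736 × 182² = 12190 Pa.
CL = W/(q·S) = 87211 / (12190 × 55.1) = 0.1298.
CD = 0.0215 + 0.0432 × 0.1298² = 0.02223.
L/D = CL/CD = 0.1298 / 0.02223 = 5.84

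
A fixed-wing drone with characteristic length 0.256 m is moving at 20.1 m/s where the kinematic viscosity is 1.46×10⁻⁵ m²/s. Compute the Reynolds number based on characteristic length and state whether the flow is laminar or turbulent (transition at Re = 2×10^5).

Re = v·c/ν = 20.1 × 0.256 / (1.46×10⁻⁵) = 3.52×10^5
Since 3.52×10^5 > 2×10^5, the flow is turbulent.

Re = 3.52×10^5 (turbulent)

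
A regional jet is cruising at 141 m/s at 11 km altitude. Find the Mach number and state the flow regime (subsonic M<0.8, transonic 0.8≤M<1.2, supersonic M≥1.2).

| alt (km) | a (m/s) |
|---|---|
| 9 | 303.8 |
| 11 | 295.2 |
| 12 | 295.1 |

At 11 km, from the table: a = 295.2 m/s.
M = v/a = 141 / 295.2 = 0.478
M = 0.478 → subsonic.

M = 0.478 (subsonic)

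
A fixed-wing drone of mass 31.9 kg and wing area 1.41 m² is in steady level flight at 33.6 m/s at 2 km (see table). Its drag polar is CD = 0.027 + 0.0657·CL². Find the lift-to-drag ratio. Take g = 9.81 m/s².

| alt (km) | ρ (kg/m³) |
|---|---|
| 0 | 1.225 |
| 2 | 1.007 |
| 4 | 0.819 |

At 2 km, from the table: ρ = 1.007 kg/m³.
Weight W = mg = 31.9 × 9.81 = 312.94 N; in level flight L = W.
Dynamic pressure q = 0.5 × 1.007 × 33.6² = 568.4 Pa.
CL = 2W/(ρv²S) = 2×312.94/(1.007×33.6²×1.41) = 0.3904.
CD = 0.027 + 0.0657 × 0.3904² = 0.03702.
L/D = CL/CD = 0.3904 / 0.03702 = 10.5

L/D = 10.5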